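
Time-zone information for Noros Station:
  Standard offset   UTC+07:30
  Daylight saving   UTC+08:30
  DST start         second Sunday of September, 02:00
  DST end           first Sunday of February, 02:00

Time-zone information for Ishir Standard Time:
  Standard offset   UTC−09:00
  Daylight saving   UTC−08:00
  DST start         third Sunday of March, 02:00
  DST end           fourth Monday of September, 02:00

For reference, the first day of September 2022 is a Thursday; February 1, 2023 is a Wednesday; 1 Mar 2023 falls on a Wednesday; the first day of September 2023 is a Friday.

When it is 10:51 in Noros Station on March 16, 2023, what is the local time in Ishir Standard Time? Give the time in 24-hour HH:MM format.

18:21

1 September 2022 is a Thursday, so the first Sunday is September 4 and the second is September 11.
1 February 2023 is a Wednesday, so the first Sunday is February 5.
March 16, 2023 does not fall between 11 September 2022 and 5 February 2023, so daylight saving is not in effect and Noros Station is at UTC+07:30.
10:51 Noros Station − 7h30m = 03:21 UTC.
1 March 2023 is a Wednesday, so the first Sunday is March 5 and the third is March 19.
1 September 2023 is a Friday, so the first Monday is September 4 and the fourth is September 25.
At the standard offset (UTC−09:00), 03:21 UTC − 9h = 18:21 Ishir Standard Time standard time (rolling into the previous day, 15 March 2023).
Daylight saving runs 19 March – 25 September; the standard-time date in Ishir Standard Time, March 15, 2023, is outside that window, so Ishir Standard Time is on standard time at UTC−09:00.
03:21 UTC − 9h = 18:21 Ishir Standard Time (rolling into the previous day, 15 March 2023).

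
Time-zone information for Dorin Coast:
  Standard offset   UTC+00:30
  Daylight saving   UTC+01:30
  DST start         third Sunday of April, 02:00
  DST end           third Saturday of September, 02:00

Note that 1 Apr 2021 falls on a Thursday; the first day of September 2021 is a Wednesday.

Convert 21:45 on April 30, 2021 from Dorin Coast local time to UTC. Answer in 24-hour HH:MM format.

1 April 2021 is a Thursday, so the first Sunday is April 4 and the third is April 18.
1 September 2021 is a Wednesday, so the first Saturday is September 4 and the third is September 18.
April 30, 2021 falls between 18 April and 18 September, so daylight saving is in effect and Dorin Coast is at UTC+01:30.
21:45 local − 1h30m = 20:15 UTC.

20:15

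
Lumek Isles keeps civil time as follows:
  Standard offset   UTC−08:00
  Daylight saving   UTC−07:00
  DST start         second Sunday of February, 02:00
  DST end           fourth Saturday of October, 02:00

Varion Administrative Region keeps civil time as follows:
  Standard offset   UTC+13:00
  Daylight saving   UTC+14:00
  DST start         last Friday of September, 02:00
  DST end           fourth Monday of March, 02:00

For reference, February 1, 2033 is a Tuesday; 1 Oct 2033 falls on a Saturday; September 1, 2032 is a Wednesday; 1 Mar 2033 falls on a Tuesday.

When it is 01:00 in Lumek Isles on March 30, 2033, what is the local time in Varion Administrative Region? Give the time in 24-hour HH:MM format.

21:00

1 February 2033 is a Tuesday, so the first Sunday is February 6 and the second is February 13.
1 October 2033 is a Saturday, so the first Saturday is October 1 and the fourth is October 22.
March 30, 2033 lies within the daylight-saving period (13 February – 22 October), so Lumek Isles is on daylight time, UTC−07:00.
01:00 Lumek Isles + 7h = 08:00 UTC.
1 September 2032 is a Wednesday, so Fridays fall on 3, 10, 17, 24; the last is September 24.
1 March 2033 is a Tuesday, so the first Monday is March 7 and the fourth is March 28.
At the standard offset (UTC+13:00), 08:00 UTC + 13h = 21:00 Varion Administrative Region standard time.
The standard-time date in Varion Administrative Region, March 30, 2033, is outside the daylight-saving period (24 September 2032 – 28 March 2033), so Varion Administrative Region is on standard time, UTC+13:00.
08:00 UTC + 13h = 21:00 Varion Administrative Region.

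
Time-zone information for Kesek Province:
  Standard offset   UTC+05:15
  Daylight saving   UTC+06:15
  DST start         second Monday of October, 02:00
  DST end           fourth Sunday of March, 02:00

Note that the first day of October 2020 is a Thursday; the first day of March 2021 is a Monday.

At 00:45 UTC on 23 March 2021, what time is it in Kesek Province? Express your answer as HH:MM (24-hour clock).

1 October 2020 is a Thursday, so the first Monday is October 5 and the second is October 12.
1 March 2021 is a Monday, so the first Sunday is March 7 and the fourth is March 28.
At the standard offset (UTC+05:15), 00:45 UTC + 5h15m = 06:00 Kesek Province standard time.
Daylight saving runs 12 October 2020 – 28 March 2021; the standard-time date in Kesek Province, 23 March 2021, is inside that window, so Kesek Province is at UTC+06:15.
00:45 UTC + 6h15m = 07:00 local.

07:00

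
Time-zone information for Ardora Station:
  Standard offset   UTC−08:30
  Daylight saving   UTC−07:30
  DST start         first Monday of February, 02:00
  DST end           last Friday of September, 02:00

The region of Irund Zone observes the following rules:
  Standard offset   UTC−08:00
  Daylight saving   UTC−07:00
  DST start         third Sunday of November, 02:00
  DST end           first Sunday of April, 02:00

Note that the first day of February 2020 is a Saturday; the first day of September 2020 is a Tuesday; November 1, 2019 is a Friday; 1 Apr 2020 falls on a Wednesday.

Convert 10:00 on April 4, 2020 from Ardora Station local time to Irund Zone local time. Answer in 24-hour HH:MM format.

1 February 2020 is a Saturday, so the first Monday is February 3.
1 September 2020 is a Tuesday, so Fridays fall on 4, 11, 18, 25; the last is September 25.
Daylight saving runs 3 February – 25 September; April 4, 2020 is inside that window, so Ardora Station is at UTC−07:30.
10:00 Ardora Station + 7h30m = 17:30 UTC.
1 November 2019 is a Friday, so the first Sunday is November 3 and the third is November 17.
1 April 2020 is a Wednesday, so the first Sunday is April 5.
At the standard offset (UTC−08:00), 17:30 UTC − 8h = 09:30 Irund Zone standard time.
Daylight saving runs 17 November 2019 – 5 April 2020; the standard-time date in Irund Zone, April 4, 2020, is inside that window, so Irund Zone is at UTC−07:00.
17:30 UTC − 7h = 10:30 Irund Zone.

10:30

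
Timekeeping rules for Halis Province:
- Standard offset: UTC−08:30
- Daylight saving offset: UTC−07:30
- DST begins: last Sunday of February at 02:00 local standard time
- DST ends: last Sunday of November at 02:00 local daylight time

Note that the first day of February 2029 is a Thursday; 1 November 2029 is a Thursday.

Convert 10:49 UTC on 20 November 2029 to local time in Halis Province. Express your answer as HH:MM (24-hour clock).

1 February 2029 is a Thursday, so Sundays fall on 4, 11, 18, 25; the last is February 25.
1 November 2029 is a Thursday, so Sundays fall on 4, 11, 18, 25; the last is November 25.
At the standard offset (UTC−08:30), 10:49 UTC − 8h30m = 02:19 Halis Province standard time.
The standard-time date in Halis Province, 20 November 2029, lies within the daylight-saving period (25 February – 25 November), so Halis Province is on daylight time, UTC−07:30.
10:49 UTC − 7h30m = 03:19 local.

03:19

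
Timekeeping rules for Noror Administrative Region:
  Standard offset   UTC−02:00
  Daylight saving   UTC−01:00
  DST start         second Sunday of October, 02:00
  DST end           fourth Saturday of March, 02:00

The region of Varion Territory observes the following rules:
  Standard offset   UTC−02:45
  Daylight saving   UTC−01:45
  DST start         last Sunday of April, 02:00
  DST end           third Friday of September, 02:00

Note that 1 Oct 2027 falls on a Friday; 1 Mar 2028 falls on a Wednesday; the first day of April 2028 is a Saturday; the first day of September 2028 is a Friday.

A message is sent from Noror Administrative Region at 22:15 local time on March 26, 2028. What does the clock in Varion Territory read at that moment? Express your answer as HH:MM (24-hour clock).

1 October 2027 is a Friday, so the first Sunday is October 3 and the second is October 10.
1 March 2028 is a Wednesday, so the first Saturday is March 4 and the fourth is March 25.
March 26, 2028 is outside the daylight-saving period (10 October 2027 – 25 March 2028), so Noror Administrative Region is on standard time, UTC−02:00.
22:15 Noror Administrative Region + 2h = 00:15 UTC (rolling into the next day, 27 March 2028).
1 April 2028 is a Saturday, so Sundays fall on 2, 9, 16, 23, 30; the last is April 30.
1 September 2028 is a Friday, so the first Friday is September 1 and the third is September 15.
At the standard offset (UTC−02:45), 00:15 UTC − 2h45m = 21:30 Varion Territory standard time (rolling into the previous day, 26 March 2028).
The standard-time date in Varion Territory, March 26, 2028, is outside the daylight-saving period (30 April – 15 September), so Varion Territory is on standard time, UTC−02:45.
00:15 UTC − 2h45m = 21:30 Varion Territory (rolling into the previous day, 26 March 2028).

21:30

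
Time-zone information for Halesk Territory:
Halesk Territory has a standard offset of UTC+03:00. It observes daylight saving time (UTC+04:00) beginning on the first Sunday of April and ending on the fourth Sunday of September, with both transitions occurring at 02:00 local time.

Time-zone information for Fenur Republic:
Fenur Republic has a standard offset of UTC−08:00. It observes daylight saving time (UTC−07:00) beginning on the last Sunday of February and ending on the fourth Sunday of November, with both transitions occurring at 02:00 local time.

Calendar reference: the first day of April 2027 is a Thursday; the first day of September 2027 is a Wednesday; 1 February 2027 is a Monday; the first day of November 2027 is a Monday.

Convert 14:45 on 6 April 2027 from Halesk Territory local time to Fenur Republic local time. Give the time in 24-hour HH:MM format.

1 April 2027 is a Thursday, so the first Sunday is April 4.
1 September 2027 is a Wednesday, so the first Sunday is September 5 and the fourth is September 26.
6 April 2027 falls between 4 April and 26 September, so daylight saving is in effect and Halesk Territory is at UTC+04:00.
14:45 Halesk Territory − 4h = 10:45 UTC.
1 February 2027 is a Monday, so Sundays fall on 7, 14, 21, 28; the last is February 28.
1 November 2027 is a Monday, so the first Sunday is November 7 and the fourth is November 28.
At the standard offset (UTC−08:00), 10:45 UTC − 8h = 02:45 Fenur Republic standard time.
The standard-time date in Fenur Republic, 6 April 2027, lies within the daylight-saving period (28 February – 28 November), so Fenur Republic is on daylight time, UTC−07:00.
10:45 UTC − 7h = 03:45 Fenur Republic.

03:45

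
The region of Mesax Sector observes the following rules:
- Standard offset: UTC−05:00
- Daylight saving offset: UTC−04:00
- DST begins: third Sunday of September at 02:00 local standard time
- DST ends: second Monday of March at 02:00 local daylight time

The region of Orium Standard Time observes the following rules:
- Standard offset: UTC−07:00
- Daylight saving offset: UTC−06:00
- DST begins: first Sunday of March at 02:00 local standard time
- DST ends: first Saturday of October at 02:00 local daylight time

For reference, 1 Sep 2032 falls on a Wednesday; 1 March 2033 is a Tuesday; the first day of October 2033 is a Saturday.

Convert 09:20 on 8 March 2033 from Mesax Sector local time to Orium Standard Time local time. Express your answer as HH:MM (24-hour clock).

1 September 2032 is a Wednesday, so the first Sunday is September 5 and the third is September 19.
1 March 2033 is a Tuesday, so the first Monday is March 7 and the second is March 14.
8 March 2033 falls between 19 September 2032 and 14 March 2033, so daylight saving is in effect and Mesax Sector is at UTC−04:00.
09:20 Mesax Sector + 4h = 13:20 UTC.
1 March 2033 is a Tuesday, so the first Sunday is March 6.
1 October 2033 is a Saturday, so the first Saturday is October 1.
At the standard offset (UTC−07:00), 13:20 UTC − 7h = 06:20 Orium Standard Time standard time.
Daylight saving runs 6 March – 1 October; the standard-time date in Orium Standard Time, 8 March 2033, is inside that window, so Orium Standard Time is at UTC−06:00.
13:20 UTC − 6h = 07:20 Orium Standard Time.

07:20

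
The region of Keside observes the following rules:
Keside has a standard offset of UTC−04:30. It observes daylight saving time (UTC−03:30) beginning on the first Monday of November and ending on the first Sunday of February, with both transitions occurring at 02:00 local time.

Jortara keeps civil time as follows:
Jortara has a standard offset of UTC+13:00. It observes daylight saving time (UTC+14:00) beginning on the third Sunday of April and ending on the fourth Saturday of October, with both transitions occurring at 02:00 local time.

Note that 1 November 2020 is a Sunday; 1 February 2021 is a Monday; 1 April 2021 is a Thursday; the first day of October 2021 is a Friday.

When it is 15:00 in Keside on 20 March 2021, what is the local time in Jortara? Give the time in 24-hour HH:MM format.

08:30

1 November 2020 is a Sunday, so the first Monday is November 2.
1 February 2021 is a Monday, so the first Sunday is February 7.
20 March 2021 is outside the daylight-saving period (2 November 2020 – 7 February 2021), so Keside is on standard time, UTC−04:30.
15:00 Keside + 4h30m = 19:30 UTC.
1 April 2021 is a Thursday, so the first Sunday is April 4 and the third is April 18.
1 October 2021 is a Friday, so the first Saturday is October 2 and the fourth is October 23.
At the standard offset (UTC+13:00), 19:30 UTC + 13h = 08:30 Jortara standard time (rolling into the next day, 21 March 2021).
The standard-time date in Jortara, 21 March 2021, does not fall between 18 April and 23 October, so daylight saving is not in effect and Jortara is at UTC+13:00.
19:30 UTC + 13h = 08:30 Jortara (rolling into the next day, 21 March 2021).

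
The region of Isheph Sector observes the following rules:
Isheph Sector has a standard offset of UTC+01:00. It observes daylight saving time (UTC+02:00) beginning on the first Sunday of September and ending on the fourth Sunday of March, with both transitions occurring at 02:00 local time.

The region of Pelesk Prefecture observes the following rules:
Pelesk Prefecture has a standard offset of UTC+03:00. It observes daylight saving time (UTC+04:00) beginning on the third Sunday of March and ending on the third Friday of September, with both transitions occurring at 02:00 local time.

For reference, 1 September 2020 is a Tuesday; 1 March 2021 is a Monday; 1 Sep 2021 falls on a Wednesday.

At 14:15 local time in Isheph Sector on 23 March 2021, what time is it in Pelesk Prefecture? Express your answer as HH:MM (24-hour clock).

16:15

1 September 2020 is a Tuesday, so the first Sunday is September 6.
1 March 2021 is a Monday, so the first Sunday is March 7 and the fourth is March 28.
Daylight saving runs 6 September 2020 – 28 March 2021; 23 March 2021 is inside that window, so Isheph Sector is at UTC+02:00.
14:15 Isheph Sector − 2h = 12:15 UTC.
1 March 2021 is a Monday, so the first Sunday is March 7 and the third is March 21.
1 September 2021 is a Wednesday, so the first Friday is September 3 and the third is September 17.
At the standard offset (UTC+03:00), 12:15 UTC + 3h = 15:15 Pelesk Prefecture standard time.
The standard-time date in Pelesk Prefecture, 23 March 2021, falls between 21 March and 17 September, so daylight saving is in effect and Pelesk Prefecture is at UTC+04:00.
12:15 UTC + 4h = 16:15 Pelesk Prefecture.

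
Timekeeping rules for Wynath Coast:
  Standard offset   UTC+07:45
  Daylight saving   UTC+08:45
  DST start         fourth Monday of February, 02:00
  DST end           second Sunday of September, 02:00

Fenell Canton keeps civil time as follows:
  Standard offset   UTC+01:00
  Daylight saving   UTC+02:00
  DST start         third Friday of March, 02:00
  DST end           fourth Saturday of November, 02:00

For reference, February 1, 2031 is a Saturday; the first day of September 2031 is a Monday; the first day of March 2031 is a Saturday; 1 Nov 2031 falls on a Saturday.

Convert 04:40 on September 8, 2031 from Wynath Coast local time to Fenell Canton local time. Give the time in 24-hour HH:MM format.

21:55

1 February 2031 is a Saturday, so the first Monday is February 3 and the fourth is February 24.
1 September 2031 is a Monday, so the first Sunday is September 7 and the second is September 14.
September 8, 2031 lies within the daylight-saving period (24 February – 14 September), so Wynath Coast is on daylight time, UTC+08:45.
04:40 Wynath Coast − 8h45m = 19:55 UTC (rolling into the previous day, 7 September 2031).
1 March 2031 is a Saturday, so the first Friday is March 7 and the third is March 21.
1 November 2031 is a Saturday, so the first Saturday is November 1 and the fourth is November 22.
At the standard offset (UTC+01:00), 19:55 UTC + 1h = 20:55 Fenell Canton standard time.
The standard-time date in Fenell Canton, September 7, 2031, falls between 21 March and 22 November, so daylight saving is in effect and Fenell Canton is at UTC+02:00.
19:55 UTC + 2h = 21:55 Fenell Canton.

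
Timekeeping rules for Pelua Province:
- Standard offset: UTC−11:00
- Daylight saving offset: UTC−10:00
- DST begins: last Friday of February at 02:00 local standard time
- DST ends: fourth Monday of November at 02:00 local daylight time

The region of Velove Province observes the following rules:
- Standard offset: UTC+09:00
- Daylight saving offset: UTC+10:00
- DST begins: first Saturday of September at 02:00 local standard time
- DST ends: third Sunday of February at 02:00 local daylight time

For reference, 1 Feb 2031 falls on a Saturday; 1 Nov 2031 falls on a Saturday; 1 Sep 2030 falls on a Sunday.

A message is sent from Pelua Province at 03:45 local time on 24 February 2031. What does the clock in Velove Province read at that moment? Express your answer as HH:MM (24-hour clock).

23:45

1 February 2031 is a Saturday, so Fridays fall on 7, 14, 21, 28; the last is February 28.
1 November 2031 is a Saturday, so the first Monday is November 3 and the fourth is November 24.
Daylight saving runs 28 February – 24 November; 24 February 2031 is outside that window, so Pelua Province is on standard time at UTC−11:00.
03:45 Pelua Province + 11h = 14:45 UTC.
1 September 2030 is a Sunday, so the first Saturday is September 7.
1 February 2031 is a Saturday, so the first Sunday is February 2 and the third is February 16.
At the standard offset (UTC+09:00), 14:45 UTC + 9h = 23:45 Velove Province standard time.
Daylight saving runs 7 September 2030 – 16 February 2031; the standard-time date in Velove Province, 24 February 2031, is outside that window, so Velove Province is on standard time at UTC+09:00.
14:45 UTC + 9h = 23:45 Velove Province.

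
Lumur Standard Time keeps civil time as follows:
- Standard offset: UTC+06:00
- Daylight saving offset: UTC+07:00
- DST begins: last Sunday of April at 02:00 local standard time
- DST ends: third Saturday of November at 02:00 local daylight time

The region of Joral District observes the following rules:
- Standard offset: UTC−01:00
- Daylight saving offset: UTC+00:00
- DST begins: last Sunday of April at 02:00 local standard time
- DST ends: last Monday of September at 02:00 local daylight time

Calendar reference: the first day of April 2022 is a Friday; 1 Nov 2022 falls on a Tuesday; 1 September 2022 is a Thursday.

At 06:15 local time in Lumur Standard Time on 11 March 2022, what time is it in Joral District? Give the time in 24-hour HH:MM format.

1 April 2022 is a Friday, so Sundays fall on 3, 10, 17, 24; the last is April 24.
1 November 2022 is a Tuesday, so the first Saturday is November 5 and the third is November 19.
Daylight saving runs 24 April – 19 November; 11 March 2022 is outside that window, so Lumur Standard Time is on standard time at UTC+06:00.
06:15 Lumur Standard Time − 6h = 00:15 UTC.
1 April 2022 is a Friday, so Sundays fall on 3, 10, 17, 24; the last is April 24.
1 September 2022 is a Thursday, so Mondays fall on 5, 12, 19, 26; the last is September 26.
At the standard offset (UTC−01:00), 00:15 UTC − 1h = 23:15 Joral District standard time (rolling into the previous day, 10 March 2022).
Daylight saving runs 24 April – 26 September; the standard-time date in Joral District, 10 March 2022, is outside that window, so Joral District is on standard time at UTC−01:00.
00:15 UTC − 1h = 23:15 Joral District (rolling into the previous day, 10 March 2022).

23:15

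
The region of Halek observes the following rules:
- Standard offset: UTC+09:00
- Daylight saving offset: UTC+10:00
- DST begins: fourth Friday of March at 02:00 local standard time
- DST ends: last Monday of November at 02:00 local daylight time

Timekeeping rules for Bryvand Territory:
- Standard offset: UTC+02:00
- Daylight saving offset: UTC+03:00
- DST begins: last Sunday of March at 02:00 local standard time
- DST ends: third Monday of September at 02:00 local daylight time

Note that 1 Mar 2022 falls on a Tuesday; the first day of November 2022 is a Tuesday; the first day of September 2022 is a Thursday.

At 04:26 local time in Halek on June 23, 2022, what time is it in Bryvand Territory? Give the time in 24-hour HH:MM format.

1 March 2022 is a Tuesday, so the first Friday is March 4 and the fourth is March 25.
1 November 2022 is a Tuesday, so Mondays fall on 7, 14, 21, 28; the last is November 28.
June 23, 2022 falls between 25 March and 28 November, so daylight saving is in effect and Halek is at UTC+10:00.
04:26 Halek − 10h = 18:26 UTC (rolling into the previous day, 22 June 2022).
1 March 2022 is a Tuesday, so Sundays fall on 6, 13, 20, 27; the last is March 27.
1 September 2022 is a Thursday, so the first Monday is September 5 and the third is September 19.
At the standard offset (UTC+02:00), 18:26 UTC + 2h = 20:26 Bryvand Territory standard time.
Daylight saving runs 27 March – 19 September; the standard-time date in Bryvand Territory, June 22, 2022, is inside that window, so Bryvand Territory is at UTC+03:00.
18:26 UTC + 3h = 21:26 Bryvand Territory.

21:26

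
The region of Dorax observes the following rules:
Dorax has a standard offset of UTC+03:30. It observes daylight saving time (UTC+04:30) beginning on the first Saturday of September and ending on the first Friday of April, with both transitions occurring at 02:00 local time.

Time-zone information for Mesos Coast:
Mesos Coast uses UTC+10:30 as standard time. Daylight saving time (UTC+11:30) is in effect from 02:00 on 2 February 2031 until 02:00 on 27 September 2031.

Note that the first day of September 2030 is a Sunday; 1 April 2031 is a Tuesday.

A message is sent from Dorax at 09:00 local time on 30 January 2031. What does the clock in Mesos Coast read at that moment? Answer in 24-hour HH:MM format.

1 September 2030 is a Sunday, so the first Saturday is September 7.
1 April 2031 is a Tuesday, so the first Friday is April 4.
30 January 2031 falls between 7 September 2030 and 4 April 2031, so daylight saving is in effect and Dorax is at UTC+04:30.
09:00 Dorax − 4h30m = 04:30 UTC.
At the standard offset (UTC+10:30), 04:30 UTC + 10h30m = 15:00 Mesos Coast standard time.
The standard-time date in Mesos Coast, 30 January 2031, does not fall between 2 February and 27 September, so daylight saving is not in effect and Mesos Coast is at UTC+10:30.
04:30 UTC + 10h30m = 15:00 Mesos Coast.

15:00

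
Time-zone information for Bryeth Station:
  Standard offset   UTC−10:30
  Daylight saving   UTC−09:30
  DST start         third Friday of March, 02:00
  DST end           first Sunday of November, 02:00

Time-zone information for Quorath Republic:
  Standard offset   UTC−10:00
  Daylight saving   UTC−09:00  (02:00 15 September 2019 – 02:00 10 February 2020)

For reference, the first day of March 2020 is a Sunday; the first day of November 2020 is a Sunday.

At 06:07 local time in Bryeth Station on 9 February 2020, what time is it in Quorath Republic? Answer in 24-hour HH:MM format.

07:37

1 March 2020 is a Sunday, so the first Friday is March 6 and the third is March 20.
1 November 2020 is a Sunday, so the first Sunday is November 1.
Daylight saving runs 20 March – 1 November; 9 February 2020 is outside that window, so Bryeth Station is on standard time at UTC−10:30.
06:07 Bryeth Station + 10h30m = 16:37 UTC.
At the standard offset (UTC−10:00), 16:37 UTC − 10h = 06:37 Quorath Republic standard time.
Daylight saving runs 15 September 2019 – 10 February 2020; the standard-time date in Quorath Republic, 9 February 2020, is inside that window, so Quorath Republic is at UTC−09:00.
16:37 UTC − 9h = 07:37 Quorath Republic.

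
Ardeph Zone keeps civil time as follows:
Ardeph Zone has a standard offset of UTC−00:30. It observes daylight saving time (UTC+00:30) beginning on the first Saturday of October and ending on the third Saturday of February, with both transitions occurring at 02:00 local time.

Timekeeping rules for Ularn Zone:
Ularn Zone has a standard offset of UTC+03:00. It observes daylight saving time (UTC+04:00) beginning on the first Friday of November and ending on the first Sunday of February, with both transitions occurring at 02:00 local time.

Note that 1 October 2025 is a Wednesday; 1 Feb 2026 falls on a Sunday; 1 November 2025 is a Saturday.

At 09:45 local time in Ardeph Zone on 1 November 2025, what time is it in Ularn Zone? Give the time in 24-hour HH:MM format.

1 October 2025 is a Wednesday, so the first Saturday is October 4.
1 February 2026 is a Sunday, so the first Saturday is February 7 and the third is February 21.
Daylight saving runs 4 October 2025 – 21 February 2026; 1 November 2025 is inside that window, so Ardeph Zone is at UTC+00:30.
09:45 Ardeph Zone − 0h30m = 09:15 UTC.
1 November 2025 is a Saturday, so the first Friday is November 7.
1 February 2026 is a Sunday, so the first Sunday is February 1.
At the standard offset (UTC+03:00), 09:15 UTC + 3h = 12:15 Ularn Zone standard time.
Daylight saving runs 7 November 2025 – 1 February 2026; the standard-time date in Ularn Zone, 1 November 2025, is outside that window, so Ularn Zone is on standard time at UTC+03:00.
09:15 UTC + 3h = 12:15 Ularn Zone.

12:15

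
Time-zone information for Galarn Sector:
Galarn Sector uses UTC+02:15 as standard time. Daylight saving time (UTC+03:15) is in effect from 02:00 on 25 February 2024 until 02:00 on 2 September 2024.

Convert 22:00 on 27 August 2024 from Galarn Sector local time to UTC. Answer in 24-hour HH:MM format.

18:45

27 August 2024 falls between 25 February and 2 September, so daylight saving is in effect and Galarn Sector is at UTC+03:15.
22:00 local − 3h15m = 18:45 UTC.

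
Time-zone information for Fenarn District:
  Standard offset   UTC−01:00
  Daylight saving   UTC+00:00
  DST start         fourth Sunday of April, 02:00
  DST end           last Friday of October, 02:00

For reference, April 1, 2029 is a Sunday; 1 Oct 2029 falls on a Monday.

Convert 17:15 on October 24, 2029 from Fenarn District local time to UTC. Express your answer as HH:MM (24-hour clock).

17:15

1 April 2029 is a Sunday, so the first Sunday is April 1 and the fourth is April 22.
1 October 2029 is a Monday, so Fridays fall on 5, 12, 19, 26; the last is October 26.
October 24, 2029 falls between 22 April and 26 October, so daylight saving is in effect and Fenarn District is at UTC+00:00.
17:15 local − 0h = 17:15 UTC.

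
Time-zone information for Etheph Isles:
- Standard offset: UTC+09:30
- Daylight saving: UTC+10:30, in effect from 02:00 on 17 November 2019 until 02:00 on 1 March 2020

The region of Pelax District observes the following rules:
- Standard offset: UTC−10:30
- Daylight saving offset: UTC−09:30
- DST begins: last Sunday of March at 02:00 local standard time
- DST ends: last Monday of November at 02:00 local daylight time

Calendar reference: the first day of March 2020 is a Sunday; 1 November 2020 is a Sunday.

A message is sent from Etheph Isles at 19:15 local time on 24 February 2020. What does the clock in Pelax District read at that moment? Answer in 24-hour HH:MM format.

22:15

24 February 2020 falls between 17 November 2019 and 1 March 2020, so daylight saving is in effect and Etheph Isles is at UTC+10:30.
19:15 Etheph Isles − 10h30m = 08:45 UTC.
1 March 2020 is a Sunday, so Sundays fall on 1, 8, 15, 22, 29; the last is March 29.
1 November 2020 is a Sunday, so Mondays fall on 2, 9, 16, 23, 30; the last is November 30.
At the standard offset (UTC−10:30), 08:45 UTC − 10h30m = 22:15 Pelax District standard time (rolling into the previous day, 23 February 2020).
Daylight saving runs 29 March – 30 November; the standard-time date in Pelax District, 23 February 2020, is outside that window, so Pelax District is on standard time at UTC−10:30.
08:45 UTC − 10h30m = 22:15 Pelax District (rolling into the previous day, 23 February 2020).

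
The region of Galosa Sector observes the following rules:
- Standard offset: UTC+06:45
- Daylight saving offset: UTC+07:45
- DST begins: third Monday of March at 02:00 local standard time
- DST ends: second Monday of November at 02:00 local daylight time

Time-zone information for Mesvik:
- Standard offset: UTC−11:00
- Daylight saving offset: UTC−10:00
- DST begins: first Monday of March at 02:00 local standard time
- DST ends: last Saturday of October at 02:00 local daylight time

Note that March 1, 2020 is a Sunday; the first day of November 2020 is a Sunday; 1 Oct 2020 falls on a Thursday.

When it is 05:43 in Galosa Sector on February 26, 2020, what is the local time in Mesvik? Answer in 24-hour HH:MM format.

1 March 2020 is a Sunday, so the first Monday is March 2 and the third is March 16.
1 November 2020 is a Sunday, so the first Monday is November 2 and the second is November 9.
February 26, 2020 does not fall between 16 March and 9 November, so daylight saving is not in effect and Galosa Sector is at UTC+06:45.
05:43 Galosa Sector − 6h45m = 22:58 UTC (rolling into the previous day, 25 February 2020).
1 March 2020 is a Sunday, so the first Monday is March 2.
1 October 2020 is a Thursday, so Saturdays fall on 3, 10, 17, 24, 31; the last is October 31.
At the standard offset (UTC−11:00), 22:58 UTC − 11h = 11:58 Mesvik standard time.
The standard-time date in Mesvik, February 25, 2020, is outside the daylight-saving period (2 March – 31 October), so Mesvik is on standard time, UTC−11:00.
22:58 UTC − 11h = 11:58 Mesvik.

11:58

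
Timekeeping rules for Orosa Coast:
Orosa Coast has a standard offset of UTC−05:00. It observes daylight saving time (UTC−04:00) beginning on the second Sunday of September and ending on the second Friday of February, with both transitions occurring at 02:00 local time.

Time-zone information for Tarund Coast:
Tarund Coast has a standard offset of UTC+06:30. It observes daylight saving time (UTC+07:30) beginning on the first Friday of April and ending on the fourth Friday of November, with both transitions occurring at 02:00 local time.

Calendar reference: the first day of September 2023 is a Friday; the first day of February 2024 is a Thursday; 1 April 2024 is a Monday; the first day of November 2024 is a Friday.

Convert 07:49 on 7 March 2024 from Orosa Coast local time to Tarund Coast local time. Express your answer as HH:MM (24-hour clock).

1 September 2023 is a Friday, so the first Sunday is September 3 and the second is September 10.
1 February 2024 is a Thursday, so the first Friday is February 2 and the second is February 9.
7 March 2024 does not fall between 10 September 2023 and 9 February 2024, so daylight saving is not in effect and Orosa Coast is at UTC−05:00.
07:49 Orosa Coast + 5h = 12:49 UTC.
1 April 2024 is a Monday, so the first Friday is April 5.
1 November 2024 is a Friday, so the first Friday is November 1 and the fourth is November 22.
At the standard offset (UTC+06:30), 12:49 UTC + 6h30m = 19:19 Tarund Coast standard time.
The standard-time date in Tarund Coast, 7 March 2024, is outside the daylight-saving period (5 April – 22 November), so Tarund Coast is on standard time, UTC+06:30.
12:49 UTC + 6h30m = 19:19 Tarund Coast.

19:19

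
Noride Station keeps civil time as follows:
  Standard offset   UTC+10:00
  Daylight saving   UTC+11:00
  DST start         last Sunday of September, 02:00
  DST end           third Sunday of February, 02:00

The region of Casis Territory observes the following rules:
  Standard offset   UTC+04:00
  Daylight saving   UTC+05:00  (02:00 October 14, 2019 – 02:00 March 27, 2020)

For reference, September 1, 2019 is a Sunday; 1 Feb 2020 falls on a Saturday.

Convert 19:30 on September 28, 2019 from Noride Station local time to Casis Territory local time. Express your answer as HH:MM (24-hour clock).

13:30

1 September 2019 is a Sunday, so Sundays fall on 1, 8, 15, 22, 29; the last is September 29.
1 February 2020 is a Saturday, so the first Sunday is February 2 and the third is February 16.
September 28, 2019 is outside the daylight-saving period (29 September 2019 – 16 February 2020), so Noride Station is on standard time, UTC+10:00.
19:30 Noride Station − 10h = 09:30 UTC.
At the standard offset (UTC+04:00), 09:30 UTC + 4h = 13:30 Casis Territory standard time.
The standard-time date in Casis Territory, September 28, 2019, is outside the daylight-saving period (14 October 2019 – 27 March 2020), so Casis Territory is on standard time, UTC+04:00.
09:30 UTC + 4h = 13:30 Casis Territory.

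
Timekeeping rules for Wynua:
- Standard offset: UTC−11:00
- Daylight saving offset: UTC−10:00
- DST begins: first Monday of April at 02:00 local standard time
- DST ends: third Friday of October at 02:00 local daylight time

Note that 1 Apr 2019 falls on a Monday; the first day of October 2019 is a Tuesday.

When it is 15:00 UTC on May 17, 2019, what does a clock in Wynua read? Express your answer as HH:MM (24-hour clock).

05:00

1 April 2019 is a Monday, so the first Monday is April 1.
1 October 2019 is a Tuesday, so the first Friday is October 4 and the third is October 18.
At the standard offset (UTC−11:00), 15:00 UTC − 11h = 04:00 Wynua standard time.
The standard-time date in Wynua, May 17, 2019, falls between 1 April and 18 October, so daylight saving is in effect and Wynua is at UTC−10:00.
15:00 UTC − 10h = 05:00 local.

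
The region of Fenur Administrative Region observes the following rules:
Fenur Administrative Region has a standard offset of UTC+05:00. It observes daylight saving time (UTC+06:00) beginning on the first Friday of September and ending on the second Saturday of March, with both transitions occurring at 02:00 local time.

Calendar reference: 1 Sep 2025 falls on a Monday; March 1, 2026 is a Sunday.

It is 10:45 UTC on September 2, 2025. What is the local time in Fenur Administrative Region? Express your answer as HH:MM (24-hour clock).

15:45

1 September 2025 is a Monday, so the first Friday is September 5.
1 March 2026 is a Sunday, so the first Saturday is March 7 and the second is March 14.
At the standard offset (UTC+05:00), 10:45 UTC + 5h = 15:45 Fenur Administrative Region standard time.
The standard-time date in Fenur Administrative Region, September 2, 2025, is outside the daylight-saving period (5 September 2025 – 14 March 2026), so Fenur Administrative Region is on standard time, UTC+05:00.
10:45 UTC + 5h = 15:45 local.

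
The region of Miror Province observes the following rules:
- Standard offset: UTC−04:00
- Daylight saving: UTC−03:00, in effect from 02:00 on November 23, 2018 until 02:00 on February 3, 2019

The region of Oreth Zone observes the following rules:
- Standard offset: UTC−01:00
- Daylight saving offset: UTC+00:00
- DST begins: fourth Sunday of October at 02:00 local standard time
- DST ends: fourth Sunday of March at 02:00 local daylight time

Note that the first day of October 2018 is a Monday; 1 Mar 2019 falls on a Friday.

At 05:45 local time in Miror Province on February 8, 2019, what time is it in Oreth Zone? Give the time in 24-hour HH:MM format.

February 8, 2019 does not fall between 23 November 2018 and 3 February 2019, so daylight saving is not in effect and Miror Province is at UTC−04:00.
05:45 Miror Province + 4h = 09:45 UTC.
1 October 2018 is a Monday, so the first Sunday is October 7 and the fourth is October 28.
1 March 2019 is a Friday, so the first Sunday is March 3 and the fourth is March 24.
At the standard offset (UTC−01:00), 09:45 UTC − 1h = 08:45 Oreth Zone standard time.
The standard-time date in Oreth Zone, February 8, 2019, falls between 28 October 2018 and 24 March 2019, so daylight saving is in effect and Oreth Zone is at UTC+00:00.
09:45 UTC + 0h = 09:45 Oreth Zone.

09:45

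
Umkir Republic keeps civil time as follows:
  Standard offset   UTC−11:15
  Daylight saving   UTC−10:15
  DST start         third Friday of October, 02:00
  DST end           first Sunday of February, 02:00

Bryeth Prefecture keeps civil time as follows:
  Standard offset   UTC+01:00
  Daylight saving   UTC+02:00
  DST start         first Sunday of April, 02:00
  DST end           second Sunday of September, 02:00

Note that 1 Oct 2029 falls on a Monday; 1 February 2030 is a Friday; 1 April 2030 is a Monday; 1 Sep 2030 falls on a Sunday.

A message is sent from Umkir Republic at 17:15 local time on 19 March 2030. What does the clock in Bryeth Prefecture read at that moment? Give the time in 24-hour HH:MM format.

05:30

1 October 2029 is a Monday, so the first Friday is October 5 and the third is October 19.
1 February 2030 is a Friday, so the first Sunday is February 3.
19 March 2030 is outside the daylight-saving period (19 October 2029 – 3 February 2030), so Umkir Republic is on standard time, UTC−11:15.
17:15 Umkir Republic + 11h15m = 04:30 UTC (rolling into the next day, 20 March 2030).
1 April 2030 is a Monday, so the first Sunday is April 7.
1 September 2030 is a Sunday, so the first Sunday is September 1 and the second is September 8.
At the standard offset (UTC+01:00), 04:30 UTC + 1h = 05:30 Bryeth Prefecture standard time.
The standard-time date in Bryeth Prefecture, 20 March 2030, is outside the daylight-saving period (7 April – 8 September), so Bryeth Prefecture is on standard time, UTC+01:00.
04:30 UTC + 1h = 05:30 Bryeth Prefecture.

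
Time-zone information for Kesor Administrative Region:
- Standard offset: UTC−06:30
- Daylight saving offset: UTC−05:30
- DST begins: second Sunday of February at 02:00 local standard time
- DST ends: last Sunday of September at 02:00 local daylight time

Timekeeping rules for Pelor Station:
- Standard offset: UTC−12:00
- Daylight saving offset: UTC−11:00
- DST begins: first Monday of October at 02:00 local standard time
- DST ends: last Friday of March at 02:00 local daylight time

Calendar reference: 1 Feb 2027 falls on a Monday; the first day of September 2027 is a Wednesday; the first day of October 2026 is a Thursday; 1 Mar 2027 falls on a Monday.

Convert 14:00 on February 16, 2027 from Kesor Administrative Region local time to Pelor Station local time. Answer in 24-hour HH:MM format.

08:30

1 February 2027 is a Monday, so the first Sunday is February 7 and the second is February 14.
1 September 2027 is a Wednesday, so Sundays fall on 5, 12, 19, 26; the last is September 26.
February 16, 2027 falls between 14 February and 26 September, so daylight saving is in effect and Kesor Administrative Region is at UTC−05:30.
14:00 Kesor Administrative Region + 5h30m = 19:30 UTC.
1 October 2026 is a Thursday, so the first Monday is October 5.
1 March 2027 is a Monday, so Fridays fall on 5, 12, 19, 26; the last is March 26.
At the standard offset (UTC−12:00), 19:30 UTC − 12h = 07:30 Pelor Station standard time.
Daylight saving runs 5 October 2026 – 26 March 2027; the standard-time date in Pelor Station, February 16, 2027, is inside that window, so Pelor Station is at UTC−11:00.
19:30 UTC − 11h = 08:30 Pelor Station.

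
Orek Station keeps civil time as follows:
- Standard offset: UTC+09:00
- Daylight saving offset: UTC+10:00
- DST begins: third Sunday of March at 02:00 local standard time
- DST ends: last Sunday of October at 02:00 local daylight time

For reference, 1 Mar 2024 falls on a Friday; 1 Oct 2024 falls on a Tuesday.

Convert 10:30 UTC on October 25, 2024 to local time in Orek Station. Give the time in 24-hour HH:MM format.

1 March 2024 is a Friday, so the first Sunday is March 3 and the third is March 17.
1 October 2024 is a Tuesday, so Sundays fall on 6, 13, 20, 27; the last is October 27.
At the standard offset (UTC+09:00), 10:30 UTC + 9h = 19:30 Orek Station standard time.
The standard-time date in Orek Station, October 25, 2024, falls between 17 March and 27 October, so daylight saving is in effect and Orek Station is at UTC+10:00.
10:30 UTC + 10h = 20:30 local.

20:30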